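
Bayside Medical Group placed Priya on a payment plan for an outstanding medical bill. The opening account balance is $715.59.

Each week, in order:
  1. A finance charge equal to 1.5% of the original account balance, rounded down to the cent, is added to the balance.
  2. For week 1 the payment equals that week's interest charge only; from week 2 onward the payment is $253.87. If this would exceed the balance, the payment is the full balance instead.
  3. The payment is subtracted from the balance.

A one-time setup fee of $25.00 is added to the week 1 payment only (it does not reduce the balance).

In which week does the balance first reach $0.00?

4

Week 1: opening $715.59; interest $10.73 → $726.32; payment $10.73 (+ $25.00 fee); balance $715.59
Week 2: opening $715.59; interest $10.73 → $726.32; payment $253.87; balance $472.45
Week 3: opening $472.45; interest $10.73 → $483.18; payment $253.87; balance $229.31
Week 4: opening $229.31; interest $10.73 → $240.04; payment $240.04; balance $0.00
Balance reaches $0.00 in week 4.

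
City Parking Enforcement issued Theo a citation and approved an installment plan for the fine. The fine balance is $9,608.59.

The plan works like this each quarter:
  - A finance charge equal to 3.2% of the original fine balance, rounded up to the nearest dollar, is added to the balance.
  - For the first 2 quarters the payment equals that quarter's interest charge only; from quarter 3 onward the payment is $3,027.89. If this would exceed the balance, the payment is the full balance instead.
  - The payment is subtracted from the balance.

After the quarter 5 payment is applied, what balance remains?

$1,448.92

# | Opening | Interest | Payment | End bal
1 | $9,608.59 | $308.00 | $308.00 | $9,608.59
2 | $9,608.59 | $308.00 | $308.00 | $9,608.59
3 | $9,608.59 | $308.00 | $3,027.89 | $6,888.70
4 | $6,888.70 | $308.00 | $3,027.89 | $4,168.81
5 | $4,168.81 | $308.00 | $3,027.89 | $1,448.92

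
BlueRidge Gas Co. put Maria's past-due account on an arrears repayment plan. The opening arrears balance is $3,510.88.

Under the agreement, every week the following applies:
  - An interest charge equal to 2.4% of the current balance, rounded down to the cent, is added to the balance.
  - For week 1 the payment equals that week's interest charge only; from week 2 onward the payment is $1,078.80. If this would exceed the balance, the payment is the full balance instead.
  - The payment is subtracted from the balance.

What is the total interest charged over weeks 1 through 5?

$275.78

Week 1: $3,510.88 +$84.26 interest = $3,595.14; pay $84.26 → $3,510.88
Week 2: $3,510.88 +$84.26 interest = $3,595.14; pay $1,078.80 → $2,516.34
Week 3: $2,516.34 +$60.39 interest = $2,576.73; pay $1,078.80 → $1,497.93
Week 4: $1,497.93 +$35.95 interest = $1,533.88; pay $1,078.80 → $455.08
Week 5: $455.08 +$10.92 interest = $466.00; pay $466.00 → $0.00
Total interest: $84.26 + $84.26 + $60.39 + $35.95 + $10.92 = $275.78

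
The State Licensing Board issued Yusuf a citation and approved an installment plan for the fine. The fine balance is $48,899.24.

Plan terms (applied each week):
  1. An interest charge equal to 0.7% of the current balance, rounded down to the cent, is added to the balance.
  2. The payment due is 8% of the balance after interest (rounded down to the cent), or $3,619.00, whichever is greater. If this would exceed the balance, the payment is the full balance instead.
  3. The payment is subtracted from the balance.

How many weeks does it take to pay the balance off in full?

Week 1: opening $48,899.24; interest $342.29 → $49,241.53; payment $3,939.32; balance $45,302.21
Week 2: opening $45,302.21; interest $317.11 → $45,619.32; payment $3,649.54; balance $41,969.78
Week 3: opening $41,969.78; interest $293.78 → $42,263.56; payment $3,619.00; balance $38,644.56
Week 4: opening $38,644.56; interest $270.51 → $38,915.07; payment $3,619.00; balance $35,296.07
Week 5: opening $35,296.07; interest $247.07 → $35,543.14; payment $3,619.00; balance $31,924.14
Week 6: opening $31,924.14; interest $223.46 → $32,147.60; payment $3,619.00; balance $28,528.60
Week 7: opening $28,528.60; interest $199.70 → $28,728.30; payment $3,619.00; balance $25,109.30
Week 8: opening $25,109.30; interest $175.76 → $25,285.06; payment $3,619.00; balance $21,666.06
Week 9: opening $21,666.06; interest $151.66 → $21,817.72; payment $3,619.00; balance $18,198.72
Week 10: opening $18,198.72; interest $127.39 → $18,326.11; payment $3,619.00; balance $14,707.11
Week 11: opening $14,707.11; interest $102.94 → $14,810.05; payment $3,619.00; balance $11,191.05
Week 12: opening $11,191.05; interest $78.33 → $11,269.38; payment $3,619.00; balance $7,650.38
Week 13: opening $7,650.38; interest $53.55 → $7,703.93; payment $3,619.00; balance $4,084.93
Week 14: opening $4,084.93; interest $28.59 → $4,113.52; payment $3,619.00; balance $494.52
Week 15: opening $494.52; interest $3.46 → $497.98; payment $497.98; balance $0.00
Balance reaches $0.00 in week 15.

15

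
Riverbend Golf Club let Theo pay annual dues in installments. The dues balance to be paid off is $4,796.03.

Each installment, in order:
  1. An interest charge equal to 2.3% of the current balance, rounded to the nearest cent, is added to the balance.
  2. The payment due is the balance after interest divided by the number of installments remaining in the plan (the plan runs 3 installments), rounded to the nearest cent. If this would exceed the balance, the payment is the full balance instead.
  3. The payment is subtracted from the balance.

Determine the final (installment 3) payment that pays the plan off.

Installment 1: opening $4,796.03; interest $110.31 → $4,906.34; payment $1,635.45; balance $3,270.89
Installment 2: opening $3,270.89; interest $75.23 → $3,346.12; payment $1,673.06; balance $1,673.06
Installment 3: opening $1,673.06; interest $38.48 → $1,711.54; payment $1,711.54; balance $0.00

$1,711.54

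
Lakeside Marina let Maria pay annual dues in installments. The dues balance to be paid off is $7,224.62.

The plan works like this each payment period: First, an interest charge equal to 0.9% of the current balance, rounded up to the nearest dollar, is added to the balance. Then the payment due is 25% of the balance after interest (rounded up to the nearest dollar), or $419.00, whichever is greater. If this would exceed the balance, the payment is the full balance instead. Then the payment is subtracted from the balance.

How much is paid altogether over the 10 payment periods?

# | Opening | Interest | Payment | End bal
1 | $7,224.62 | $66.00 | $1,823.00 | $5,467.62
2 | $5,467.62 | $50.00 | $1,380.00 | $4,137.62
3 | $4,137.62 | $38.00 | $1,044.00 | $3,131.62
4 | $3,131.62 | $29.00 | $791.00 | $2,369.62
5 | $2,369.62 | $22.00 | $598.00 | $1,793.62
6 | $1,793.62 | $17.00 | $453.00 | $1,357.62
7 | $1,357.62 | $13.00 | $419.00 | $951.62
8 | $951.62 | $9.00 | $419.00 | $541.62
9 | $541.62 | $5.00 | $419.00 | $127.62
10 | $127.62 | $2.00 | $129.62 | $0.00
Total paid: $7,475.62

$7,475.62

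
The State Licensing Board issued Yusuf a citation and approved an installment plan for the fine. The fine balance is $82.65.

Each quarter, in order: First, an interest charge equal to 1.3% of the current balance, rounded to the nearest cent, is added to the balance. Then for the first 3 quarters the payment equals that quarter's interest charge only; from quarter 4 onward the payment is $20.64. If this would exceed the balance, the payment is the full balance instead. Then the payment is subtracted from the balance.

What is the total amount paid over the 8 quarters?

$88.65

Quarter 1: opening $82.65; interest $1.07 → $83.72; payment $1.07; balance $82.65
Quarter 2: opening $82.65; interest $1.07 → $83.72; payment $1.07; balance $82.65
Quarter 3: opening $82.65; interest $1.07 → $83.72; payment $1.07; balance $82.65
Quarter 4: opening $82.65; interest $1.07 → $83.72; payment $20.64; balance $63.08
Quarter 5: opening $63.08; interest $0.82 → $63.90; payment $20.64; balance $43.26
Quarter 6: opening $43.26; interest $0.56 → $43.82; payment $20.64; balance $23.18
Quarter 7: opening $23.18; interest $0.30 → $23.48; payment $20.64; balance $2.84
Quarter 8: opening $2.84; interest $0.04 → $2.88; payment $2.88; balance $0.00
Total paid: $88.65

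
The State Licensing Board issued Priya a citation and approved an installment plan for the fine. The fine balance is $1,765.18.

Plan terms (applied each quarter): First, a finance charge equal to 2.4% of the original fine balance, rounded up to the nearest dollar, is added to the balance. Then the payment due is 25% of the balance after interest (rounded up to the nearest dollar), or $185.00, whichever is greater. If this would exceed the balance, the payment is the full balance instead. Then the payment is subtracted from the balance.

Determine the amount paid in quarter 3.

Quarter 1: opening $1,765.18; interest $43.00 → $1,808.18; payment $453.00; balance $1,355.18
Quarter 2: opening $1,355.18; interest $43.00 → $1,398.18; payment $350.00; balance $1,048.18
Quarter 3: opening $1,048.18; interest $43.00 → $1,091.18; payment $273.00; balance $818.18

$273.00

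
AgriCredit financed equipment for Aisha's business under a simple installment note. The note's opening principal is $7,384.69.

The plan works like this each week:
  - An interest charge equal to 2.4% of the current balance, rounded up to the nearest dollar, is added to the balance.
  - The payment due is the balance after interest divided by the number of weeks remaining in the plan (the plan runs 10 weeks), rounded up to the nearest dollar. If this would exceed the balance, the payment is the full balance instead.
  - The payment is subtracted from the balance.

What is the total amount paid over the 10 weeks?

$8,436.69

# | Opening | Interest | Payment | End bal
1 | $7,384.69 | $178.00 | $757.00 | $6,805.69
2 | $6,805.69 | $164.00 | $775.00 | $6,194.69
3 | $6,194.69 | $149.00 | $793.00 | $5,550.69
4 | $5,550.69 | $134.00 | $813.00 | $4,871.69
5 | $4,871.69 | $117.00 | $832.00 | $4,156.69
6 | $4,156.69 | $100.00 | $852.00 | $3,404.69
7 | $3,404.69 | $82.00 | $872.00 | $2,614.69
8 | $2,614.69 | $63.00 | $893.00 | $1,784.69
9 | $1,784.69 | $43.00 | $914.00 | $913.69
10 | $913.69 | $22.00 | $935.69 | $0.00
Total paid: $8,436.69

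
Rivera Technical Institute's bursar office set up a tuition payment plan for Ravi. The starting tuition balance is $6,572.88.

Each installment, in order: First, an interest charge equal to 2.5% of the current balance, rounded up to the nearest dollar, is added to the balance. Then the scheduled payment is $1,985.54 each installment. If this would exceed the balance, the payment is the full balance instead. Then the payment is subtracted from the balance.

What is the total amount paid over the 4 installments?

Installment 1: opening $6,572.88; interest $165.00 → $6,737.88; payment $1,985.54; balance $4,752.34
Installment 2: opening $4,752.34; interest $119.00 → $4,871.34; payment $1,985.54; balance $2,885.80
Installment 3: opening $2,885.80; interest $73.00 → $2,958.80; payment $1,985.54; balance $973.26
Installment 4: opening $973.26; interest $25.00 → $998.26; payment $998.26; balance $0.00
Total paid: $6,954.88

$6,954.88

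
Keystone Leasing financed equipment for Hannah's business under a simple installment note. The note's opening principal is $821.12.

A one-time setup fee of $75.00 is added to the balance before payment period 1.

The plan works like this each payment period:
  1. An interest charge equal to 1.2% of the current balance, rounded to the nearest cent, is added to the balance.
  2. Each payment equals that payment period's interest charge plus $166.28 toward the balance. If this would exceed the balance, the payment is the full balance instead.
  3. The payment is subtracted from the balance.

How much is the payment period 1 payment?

$177.03

# | Opening | Interest | Payment | End bal
1 | $896.12 | $10.75 | $177.03 | $729.84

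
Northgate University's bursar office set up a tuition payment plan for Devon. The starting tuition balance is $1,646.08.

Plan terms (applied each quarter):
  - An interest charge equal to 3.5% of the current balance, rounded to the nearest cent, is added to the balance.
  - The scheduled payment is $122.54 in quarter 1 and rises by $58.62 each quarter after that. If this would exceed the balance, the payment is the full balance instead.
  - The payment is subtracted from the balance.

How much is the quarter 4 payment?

Quarter 1: opening $1,646.08; interest $57.61 → $1,703.69; payment $122.54; balance $1,581.15
Quarter 2: opening $1,581.15; interest $55.34 → $1,636.49; payment $181.16; balance $1,455.33
Quarter 3: opening $1,455.33; interest $50.94 → $1,506.27; payment $239.78; balance $1,266.49
Quarter 4: opening $1,266.49; interest $44.33 → $1,310.82; payment $298.40; balance $1,012.42

$298.40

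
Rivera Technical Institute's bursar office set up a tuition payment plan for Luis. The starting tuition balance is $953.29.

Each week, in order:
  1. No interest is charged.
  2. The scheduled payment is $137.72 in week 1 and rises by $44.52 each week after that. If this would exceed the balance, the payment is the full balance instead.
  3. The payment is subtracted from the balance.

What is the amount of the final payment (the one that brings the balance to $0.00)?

$135.29

Week 1: opening $953.29; payment $137.72; balance $815.57
Week 2: opening $815.57; payment $182.24; balance $633.33
Week 3: opening $633.33; payment $226.76; balance $406.57
Week 4: opening $406.57; payment $271.28; balance $135.29
Week 5: opening $135.29; payment $135.29; balance $0.00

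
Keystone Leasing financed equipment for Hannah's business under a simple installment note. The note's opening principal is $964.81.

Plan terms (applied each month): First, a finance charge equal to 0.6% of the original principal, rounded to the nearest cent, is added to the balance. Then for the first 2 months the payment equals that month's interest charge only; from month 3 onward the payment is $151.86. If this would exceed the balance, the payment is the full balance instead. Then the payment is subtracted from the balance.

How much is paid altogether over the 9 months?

$1,016.92

Month 1: opening $964.81; interest $5.79 → $970.60; payment $5.79; balance $964.81
Month 2: opening $964.81; interest $5.79 → $970.60; payment $5.79; balance $964.81
Month 3: opening $964.81; interest $5.79 → $970.60; payment $151.86; balance $818.74
Month 4: opening $818.74; interest $5.79 → $824.53; payment $151.86; balance $672.67
Month 5: opening $672.67; interest $5.79 → $678.46; payment $151.86; balance $526.60
Month 6: opening $526.60; interest $5.79 → $532.39; payment $151.86; balance $380.53
Month 7: opening $380.53; interest $5.79 → $386.32; payment $151.86; balance $234.46
Month 8: opening $234.46; interest $5.79 → $240.25; payment $151.86; balance $88.39
Month 9: opening $88.39; interest $5.79 → $94.18; payment $94.18; balance $0.00
Total paid: $1,016.92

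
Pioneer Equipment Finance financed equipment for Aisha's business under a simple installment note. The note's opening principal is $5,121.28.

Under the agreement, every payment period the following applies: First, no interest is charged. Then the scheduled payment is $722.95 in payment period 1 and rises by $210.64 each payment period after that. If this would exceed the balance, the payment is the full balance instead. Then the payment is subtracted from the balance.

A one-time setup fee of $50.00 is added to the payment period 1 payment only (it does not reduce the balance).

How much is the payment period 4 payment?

$1,354.87

Payment period 1: $5,121.28 − $722.95 (+ $50.00 fee) → $4,398.33
Payment period 2: $4,398.33 − $933.59 → $3,464.74
Payment period 3: $3,464.74 − $1,144.23 → $2,320.51
Payment period 4: $2,320.51 − $1,354.87 → $965.64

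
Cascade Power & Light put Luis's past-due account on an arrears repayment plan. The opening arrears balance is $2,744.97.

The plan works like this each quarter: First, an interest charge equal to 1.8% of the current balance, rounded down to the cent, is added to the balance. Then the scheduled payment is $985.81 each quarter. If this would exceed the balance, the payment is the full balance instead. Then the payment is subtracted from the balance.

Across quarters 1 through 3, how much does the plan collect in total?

# | Opening | Interest | Payment | End bal
1 | $2,744.97 | $49.40 | $985.81 | $1,808.56
2 | $1,808.56 | $32.55 | $985.81 | $855.30
3 | $855.30 | $15.39 | $870.69 | $0.00
Total paid: $2,842.31

$2,842.31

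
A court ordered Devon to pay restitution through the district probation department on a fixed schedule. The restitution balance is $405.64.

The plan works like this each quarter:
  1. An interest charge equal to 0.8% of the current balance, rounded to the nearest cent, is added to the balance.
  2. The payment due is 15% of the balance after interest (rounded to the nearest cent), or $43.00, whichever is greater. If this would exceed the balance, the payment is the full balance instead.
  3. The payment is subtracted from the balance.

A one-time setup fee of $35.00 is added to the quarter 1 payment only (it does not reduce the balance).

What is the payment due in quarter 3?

$45.03

# | Opening | Interest | Payment | Fee | End bal
1 | $405.64 | $3.25 | $61.33 | $35.00 | $347.56
2 | $347.56 | $2.78 | $52.55 | — | $297.79
3 | $297.79 | $2.38 | $45.03 | — | $255.14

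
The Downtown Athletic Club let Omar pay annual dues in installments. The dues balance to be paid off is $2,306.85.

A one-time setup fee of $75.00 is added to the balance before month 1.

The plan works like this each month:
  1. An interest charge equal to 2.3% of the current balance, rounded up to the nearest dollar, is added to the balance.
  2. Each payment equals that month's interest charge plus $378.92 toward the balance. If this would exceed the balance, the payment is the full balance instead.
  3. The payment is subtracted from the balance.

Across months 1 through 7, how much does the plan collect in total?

$2,585.85

Month 1: opening $2,381.85; interest $55.00 → $2,436.85; payment $433.92; balance $2,002.93
Month 2: opening $2,002.93; interest $47.00 → $2,049.93; payment $425.92; balance $1,624.01
Month 3: opening $1,624.01; interest $38.00 → $1,662.01; payment $416.92; balance $1,245.09
Month 4: opening $1,245.09; interest $29.00 → $1,274.09; payment $407.92; balance $866.17
Month 5: opening $866.17; interest $20.00 → $886.17; payment $398.92; balance $487.25
Month 6: opening $487.25; interest $12.00 → $499.25; payment $390.92; balance $108.33
Month 7: opening $108.33; interest $3.00 → $111.33; payment $111.33; balance $0.00
Total paid: $2,585.85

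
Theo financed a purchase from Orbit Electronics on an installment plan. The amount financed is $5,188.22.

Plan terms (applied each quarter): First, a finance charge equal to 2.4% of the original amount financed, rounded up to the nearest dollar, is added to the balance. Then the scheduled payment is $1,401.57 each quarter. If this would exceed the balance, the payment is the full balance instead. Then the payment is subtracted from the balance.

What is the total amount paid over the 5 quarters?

Quarter 1: opening $5,188.22; interest $125.00 → $5,313.22; payment $1,401.57; balance $3,911.65
Quarter 2: opening $3,911.65; interest $125.00 → $4,036.65; payment $1,401.57; balance $2,635.08
Quarter 3: opening $2,635.08; interest $125.00 → $2,760.08; payment $1,401.57; balance $1,358.51
Quarter 4: opening $1,358.51; interest $125.00 → $1,483.51; payment $1,401.57; balance $81.94
Quarter 5: opening $81.94; interest $125.00 → $206.94; payment $206.94; balance $0.00
Total paid: $5,813.22

$5,813.22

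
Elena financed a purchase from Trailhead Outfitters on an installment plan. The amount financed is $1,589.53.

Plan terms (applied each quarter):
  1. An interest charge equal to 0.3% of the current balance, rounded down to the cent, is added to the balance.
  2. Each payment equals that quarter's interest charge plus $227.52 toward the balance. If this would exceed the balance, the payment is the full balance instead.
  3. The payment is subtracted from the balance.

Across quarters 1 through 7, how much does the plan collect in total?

# | Opening | Interest | Payment | End bal
1 | $1,589.53 | $4.76 | $232.28 | $1,362.01
2 | $1,362.01 | $4.08 | $231.60 | $1,134.49
3 | $1,134.49 | $3.40 | $230.92 | $906.97
4 | $906.97 | $2.72 | $230.24 | $679.45
5 | $679.45 | $2.03 | $229.55 | $451.93
6 | $451.93 | $1.35 | $228.87 | $224.41
7 | $224.41 | $0.67 | $225.08 | $0.00
Total paid: $1,608.54

$1,608.54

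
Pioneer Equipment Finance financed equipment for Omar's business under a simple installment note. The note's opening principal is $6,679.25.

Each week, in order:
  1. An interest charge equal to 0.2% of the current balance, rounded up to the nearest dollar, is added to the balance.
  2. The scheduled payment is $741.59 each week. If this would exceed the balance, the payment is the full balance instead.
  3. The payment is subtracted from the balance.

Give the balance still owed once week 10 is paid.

$0.00

Week 1: opening $6,679.25; interest $14.00 → $6,693.25; payment $741.59; balance $5,951.66
Week 2: opening $5,951.66; interest $12.00 → $5,963.66; payment $741.59; balance $5,222.07
Week 3: opening $5,222.07; interest $11.00 → $5,233.07; payment $741.59; balance $4,491.48
Week 4: opening $4,491.48; interest $9.00 → $4,500.48; payment $741.59; balance $3,758.89
Week 5: opening $3,758.89; interest $8.00 → $3,766.89; payment $741.59; balance $3,025.30
Week 6: opening $3,025.30; interest $7.00 → $3,032.30; payment $741.59; balance $2,290.71
Week 7: opening $2,290.71; interest $5.00 → $2,295.71; payment $741.59; balance $1,554.12
Week 8: opening $1,554.12; interest $4.00 → $1,558.12; payment $741.59; balance $816.53
Week 9: opening $816.53; interest $2.00 → $818.53; payment $741.59; balance $76.94
Week 10: opening $76.94; interest $1.00 → $77.94; payment $77.94; balance $0.00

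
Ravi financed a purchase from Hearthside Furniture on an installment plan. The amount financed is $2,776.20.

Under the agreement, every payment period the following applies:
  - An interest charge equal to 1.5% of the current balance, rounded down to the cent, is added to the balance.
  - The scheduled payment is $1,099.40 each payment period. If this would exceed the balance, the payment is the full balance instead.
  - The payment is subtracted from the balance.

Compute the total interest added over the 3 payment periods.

$77.08

Payment period 1: $2,776.20 +$41.64 interest = $2,817.84; pay $1,099.40 → $1,718.44
Payment period 2: $1,718.44 +$25.77 interest = $1,744.21; pay $1,099.40 → $644.81
Payment period 3: $644.81 +$9.67 interest = $654.48; pay $654.48 → $0.00
Total interest: $41.64 + $25.77 + $9.67 = $77.08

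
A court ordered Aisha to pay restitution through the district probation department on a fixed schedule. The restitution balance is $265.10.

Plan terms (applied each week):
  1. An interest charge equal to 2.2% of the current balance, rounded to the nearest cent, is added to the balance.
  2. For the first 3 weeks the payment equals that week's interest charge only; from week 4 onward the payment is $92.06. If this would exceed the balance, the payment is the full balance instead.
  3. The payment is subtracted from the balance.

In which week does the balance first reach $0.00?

# | Opening | Interest | Payment | End bal
1 | $265.10 | $5.83 | $5.83 | $265.10
2 | $265.10 | $5.83 | $5.83 | $265.10
3 | $265.10 | $5.83 | $5.83 | $265.10
4 | $265.10 | $5.83 | $92.06 | $178.87
5 | $178.87 | $3.94 | $92.06 | $90.75
6 | $90.75 | $2.00 | $92.06 | $0.69
7 | $0.69 | $0.02 | $0.71 | $0.00
Balance reaches $0.00 in week 7.

7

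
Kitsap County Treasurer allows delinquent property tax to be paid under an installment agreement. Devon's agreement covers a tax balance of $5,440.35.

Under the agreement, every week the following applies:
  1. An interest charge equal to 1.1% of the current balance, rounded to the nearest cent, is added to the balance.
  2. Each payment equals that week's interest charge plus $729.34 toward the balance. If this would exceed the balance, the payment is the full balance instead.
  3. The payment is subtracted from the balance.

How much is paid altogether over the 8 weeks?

Week 1: opening $5,440.35; interest $59.84 → $5,500.19; payment $789.18; balance $4,711.01
Week 2: opening $4,711.01; interest $51.82 → $4,762.83; payment $781.16; balance $3,981.67
Week 3: opening $3,981.67; interest $43.80 → $4,025.47; payment $773.14; balance $3,252.33
Week 4: opening $3,252.33; interest $35.78 → $3,288.11; payment $765.12; balance $2,522.99
Week 5: opening $2,522.99; interest $27.75 → $2,550.74; payment $757.09; balance $1,793.65
Week 6: opening $1,793.65; interest $19.73 → $1,813.38; payment $749.07; balance $1,064.31
Week 7: opening $1,064.31; interest $11.71 → $1,076.02; payment $741.05; balance $334.97
Week 8: opening $334.97; interest $3.68 → $338.65; payment $338.65; balance $0.00
Total paid: $5,694.46

$5,694.46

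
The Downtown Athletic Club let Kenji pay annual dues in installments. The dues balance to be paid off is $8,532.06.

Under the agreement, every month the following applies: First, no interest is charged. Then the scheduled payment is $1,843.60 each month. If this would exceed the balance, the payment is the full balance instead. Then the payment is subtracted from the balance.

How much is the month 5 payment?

Month 1: opening $8,532.06; payment $1,843.60; balance $6,688.46
Month 2: opening $6,688.46; payment $1,843.60; balance $4,844.86
Month 3: opening $4,844.86; payment $1,843.60; balance $3,001.26
Month 4: opening $3,001.26; payment $1,843.60; balance $1,157.66
Month 5: opening $1,157.66; payment $1,157.66; balance $0.00

$1,157.66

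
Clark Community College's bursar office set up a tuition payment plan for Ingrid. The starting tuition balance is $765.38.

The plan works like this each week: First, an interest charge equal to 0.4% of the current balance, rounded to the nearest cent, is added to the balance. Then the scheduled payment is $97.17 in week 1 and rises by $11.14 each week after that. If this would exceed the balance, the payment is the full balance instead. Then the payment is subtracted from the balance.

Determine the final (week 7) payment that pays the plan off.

$27.17

Week 1: opening $765.38; interest $3.06 → $768.44; payment $97.17; balance $671.27
Week 2: opening $671.27; interest $2.69 → $673.96; payment $108.31; balance $565.65
Week 3: opening $565.65; interest $2.26 → $567.91; payment $119.45; balance $448.46
Week 4: opening $448.46; interest $1.79 → $450.25; payment $130.59; balance $319.66
Week 5: opening $319.66; interest $1.28 → $320.94; payment $141.73; balance $179.21
Week 6: opening $179.21; interest $0.72 → $179.93; payment $152.87; balance $27.06
Week 7: opening $27.06; interest $0.11 → $27.17; payment $27.17; balance $0.00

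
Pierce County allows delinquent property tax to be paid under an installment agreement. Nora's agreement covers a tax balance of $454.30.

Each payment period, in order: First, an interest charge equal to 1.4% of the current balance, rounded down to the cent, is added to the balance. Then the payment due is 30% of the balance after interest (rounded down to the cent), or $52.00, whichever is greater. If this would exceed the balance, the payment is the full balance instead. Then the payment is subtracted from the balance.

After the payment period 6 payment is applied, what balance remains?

$11.18

Payment period 1: $454.30 +$6.36 interest = $460.66; pay $138.19 → $322.47
Payment period 2: $322.47 +$4.51 interest = $326.98; pay $98.09 → $228.89
Payment period 3: $228.89 +$3.20 interest = $232.09; pay $69.62 → $162.47
Payment period 4: $162.47 +$2.27 interest = $164.74; pay $52.00 → $112.74
Payment period 5: $112.74 +$1.57 interest = $114.31; pay $52.00 → $62.31
Payment period 6: $62.31 +$0.87 interest = $63.18; pay $52.00 → $11.18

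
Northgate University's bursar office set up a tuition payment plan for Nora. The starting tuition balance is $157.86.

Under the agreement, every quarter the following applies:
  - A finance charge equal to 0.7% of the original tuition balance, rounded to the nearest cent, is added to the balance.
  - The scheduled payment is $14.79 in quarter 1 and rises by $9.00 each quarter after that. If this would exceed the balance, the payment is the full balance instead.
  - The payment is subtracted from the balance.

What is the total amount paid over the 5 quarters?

$163.41

Quarter 1: $157.86 +$1.11 interest = $158.97; pay $14.79 → $144.18
Quarter 2: $144.18 +$1.11 interest = $145.29; pay $23.79 → $121.50
Quarter 3: $121.50 +$1.11 interest = $122.61; pay $32.79 → $89.82
Quarter 4: $89.82 +$1.11 interest = $90.93; pay $41.79 → $49.14
Quarter 5: $49.14 +$1.11 interest = $50.25; pay $50.25 → $0.00
Total paid: $163.41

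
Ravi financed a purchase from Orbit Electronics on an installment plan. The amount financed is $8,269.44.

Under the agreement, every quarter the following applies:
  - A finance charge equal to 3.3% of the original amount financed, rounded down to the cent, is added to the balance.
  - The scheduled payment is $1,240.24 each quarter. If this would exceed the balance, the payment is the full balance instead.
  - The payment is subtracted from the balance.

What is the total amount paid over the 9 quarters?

$10,725.45

Quarter 1: $8,269.44 +$272.89 interest = $8,542.33; pay $1,240.24 → $7,302.09
Quarter 2: $7,302.09 +$272.89 interest = $7,574.98; pay $1,240.24 → $6,334.74
Quarter 3: $6,334.74 +$272.89 interest = $6,607.63; pay $1,240.24 → $5,367.39
Quarter 4: $5,367.39 +$272.89 interest = $5,640.28; pay $1,240.24 → $4,400.04
Quarter 5: $4,400.04 +$272.89 interest = $4,672.93; pay $1,240.24 → $3,432.69
Quarter 6: $3,432.69 +$272.89 interest = $3,705.58; pay $1,240.24 → $2,465.34
Quarter 7: $2,465.34 +$272.89 interest = $2,738.23; pay $1,240.24 → $1,497.99
Quarter 8: $1,497.99 +$272.89 interest = $1,770.88; pay $1,240.24 → $530.64
Quarter 9: $530.64 +$272.89 interest = $803.53; pay $803.53 → $0.00
Total paid: $10,725.45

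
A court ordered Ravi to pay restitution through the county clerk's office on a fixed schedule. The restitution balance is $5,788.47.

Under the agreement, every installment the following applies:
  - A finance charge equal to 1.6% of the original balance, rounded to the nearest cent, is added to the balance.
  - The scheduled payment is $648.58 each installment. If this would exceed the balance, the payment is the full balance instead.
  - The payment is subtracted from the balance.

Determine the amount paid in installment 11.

Installment 1: opening $5,788.47; interest $92.62 → $5,881.09; payment $648.58; balance $5,232.51
Installment 2: opening $5,232.51; interest $92.62 → $5,325.13; payment $648.58; balance $4,676.55
Installment 3: opening $4,676.55; interest $92.62 → $4,769.17; payment $648.58; balance $4,120.59
Installment 4: opening $4,120.59; interest $92.62 → $4,213.21; payment $648.58; balance $3,564.63
Installment 5: opening $3,564.63; interest $92.62 → $3,657.25; payment $648.58; balance $3,008.67
Installment 6: opening $3,008.67; interest $92.62 → $3,101.29; payment $648.58; balance $2,452.71
Installment 7: opening $2,452.71; interest $92.62 → $2,545.33; payment $648.58; balance $1,896.75
Installment 8: opening $1,896.75; interest $92.62 → $1,989.37; payment $648.58; balance $1,340.79
Installment 9: opening $1,340.79; interest $92.62 → $1,433.41; payment $648.58; balance $784.83
Installment 10: opening $784.83; interest $92.62 → $877.45; payment $648.58; balance $228.87
Installment 11: opening $228.87; interest $92.62 → $321.49; payment $321.49; balance $0.00

$321.49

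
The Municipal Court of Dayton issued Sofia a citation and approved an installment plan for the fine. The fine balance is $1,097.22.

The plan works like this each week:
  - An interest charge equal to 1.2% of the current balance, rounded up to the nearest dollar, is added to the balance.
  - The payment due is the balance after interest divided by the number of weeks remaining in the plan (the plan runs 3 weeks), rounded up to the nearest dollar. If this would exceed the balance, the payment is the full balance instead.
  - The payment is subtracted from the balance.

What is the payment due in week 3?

$379.22

Week 1: opening $1,097.22; interest $14.00 → $1,111.22; payment $371.00; balance $740.22
Week 2: opening $740.22; interest $9.00 → $749.22; payment $375.00; balance $374.22
Week 3: opening $374.22; interest $5.00 → $379.22; payment $379.22; balance $0.00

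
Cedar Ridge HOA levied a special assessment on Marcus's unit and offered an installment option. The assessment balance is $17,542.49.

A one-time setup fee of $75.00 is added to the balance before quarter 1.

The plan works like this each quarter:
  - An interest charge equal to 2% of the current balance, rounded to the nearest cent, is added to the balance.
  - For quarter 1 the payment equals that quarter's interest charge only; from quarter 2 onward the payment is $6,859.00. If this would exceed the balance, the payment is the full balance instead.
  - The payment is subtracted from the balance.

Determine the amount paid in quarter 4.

Quarter 1: $17,617.49 +$352.35 interest = $17,969.84; pay $352.35 → $17,617.49
Quarter 2: $17,617.49 +$352.35 interest = $17,969.84; pay $6,859.00 → $11,110.84
Quarter 3: $11,110.84 +$222.22 interest = $11,333.06; pay $6,859.00 → $4,474.06
Quarter 4: $4,474.06 +$89.48 interest = $4,563.54; pay $4,563.54 → $0.00

$4,563.54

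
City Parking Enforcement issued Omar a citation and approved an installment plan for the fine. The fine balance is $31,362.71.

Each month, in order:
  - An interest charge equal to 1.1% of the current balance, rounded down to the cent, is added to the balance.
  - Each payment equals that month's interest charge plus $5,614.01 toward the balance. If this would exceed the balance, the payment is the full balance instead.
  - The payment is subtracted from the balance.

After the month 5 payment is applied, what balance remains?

$3,292.66

# | Opening | Interest | Payment | End bal
1 | $31,362.71 | $344.98 | $5,958.99 | $25,748.70
2 | $25,748.70 | $283.23 | $5,897.24 | $20,134.69
3 | $20,134.69 | $221.48 | $5,835.49 | $14,520.68
4 | $14,520.68 | $159.72 | $5,773.73 | $8,906.67
5 | $8,906.67 | $97.97 | $5,711.98 | $3,292.66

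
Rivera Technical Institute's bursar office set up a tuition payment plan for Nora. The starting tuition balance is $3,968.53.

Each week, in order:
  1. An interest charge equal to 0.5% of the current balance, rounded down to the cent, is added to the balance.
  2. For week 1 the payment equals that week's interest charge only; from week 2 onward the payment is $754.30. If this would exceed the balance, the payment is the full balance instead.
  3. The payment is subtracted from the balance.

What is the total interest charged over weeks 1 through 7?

$83.42

Week 1: opening $3,968.53; interest $19.84 → $3,988.37; payment $19.84; balance $3,968.53
Week 2: opening $3,968.53; interest $19.84 → $3,988.37; payment $754.30; balance $3,234.07
Week 3: opening $3,234.07; interest $16.17 → $3,250.24; payment $754.30; balance $2,495.94
Week 4: opening $2,495.94; interest $12.47 → $2,508.41; payment $754.30; balance $1,754.11
Week 5: opening $1,754.11; interest $8.77 → $1,762.88; payment $754.30; balance $1,008.58
Week 6: opening $1,008.58; interest $5.04 → $1,013.62; payment $754.30; balance $259.32
Week 7: opening $259.32; interest $1.29 → $260.61; payment $260.61; balance $0.00
Total interest: $19.84 + $19.84 + $16.17 + $12.47 + $8.77 + $5.04 + $1.29 = $83.42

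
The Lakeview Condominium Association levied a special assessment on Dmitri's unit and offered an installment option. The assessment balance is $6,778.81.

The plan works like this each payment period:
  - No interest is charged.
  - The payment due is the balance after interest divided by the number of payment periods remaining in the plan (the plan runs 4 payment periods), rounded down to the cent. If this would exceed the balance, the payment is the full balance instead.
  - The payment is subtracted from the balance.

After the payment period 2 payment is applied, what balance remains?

$3,389.41

Payment period 1: opening $6,778.81; payment $1,694.70; balance $5,084.11
Payment period 2: opening $5,084.11; payment $1,694.70; balance $3,389.41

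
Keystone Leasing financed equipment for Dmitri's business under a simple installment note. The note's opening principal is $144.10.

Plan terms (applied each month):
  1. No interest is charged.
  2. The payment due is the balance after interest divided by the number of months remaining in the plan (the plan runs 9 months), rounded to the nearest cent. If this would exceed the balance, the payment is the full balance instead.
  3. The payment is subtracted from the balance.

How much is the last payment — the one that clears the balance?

$16.01

# | Opening | Payment | End bal
1 | $144.10 | $16.01 | $128.09
2 | $128.09 | $16.01 | $112.08
3 | $112.08 | $16.01 | $96.07
4 | $96.07 | $16.01 | $80.06
5 | $80.06 | $16.01 | $64.05
6 | $64.05 | $16.01 | $48.04
7 | $48.04 | $16.01 | $32.03
8 | $32.03 | $16.02 | $16.01
9 | $16.01 | $16.01 | $0.00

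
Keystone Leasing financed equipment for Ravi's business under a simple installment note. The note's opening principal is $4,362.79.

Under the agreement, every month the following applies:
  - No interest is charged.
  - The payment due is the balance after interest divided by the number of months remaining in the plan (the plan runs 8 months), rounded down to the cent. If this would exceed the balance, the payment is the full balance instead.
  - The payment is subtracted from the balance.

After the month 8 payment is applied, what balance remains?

$0.00

Month 1: opening $4,362.79; payment $545.34; balance $3,817.45
Month 2: opening $3,817.45; payment $545.35; balance $3,272.10
Month 3: opening $3,272.10; payment $545.35; balance $2,726.75
Month 4: opening $2,726.75; payment $545.35; balance $2,181.40
Month 5: opening $2,181.40; payment $545.35; balance $1,636.05
Month 6: opening $1,636.05; payment $545.35; balance $1,090.70
Month 7: opening $1,090.70; payment $545.35; balance $545.35
Month 8: opening $545.35; payment $545.35; balance $0.00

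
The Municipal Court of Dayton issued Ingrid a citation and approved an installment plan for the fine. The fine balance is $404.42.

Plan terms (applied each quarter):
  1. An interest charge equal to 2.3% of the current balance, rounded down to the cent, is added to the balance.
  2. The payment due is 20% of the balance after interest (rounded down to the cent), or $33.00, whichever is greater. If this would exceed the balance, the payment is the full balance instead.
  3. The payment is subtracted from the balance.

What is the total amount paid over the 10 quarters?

$446.90

Quarter 1: $404.42 +$9.30 interest = $413.72; pay $82.74 → $330.98
Quarter 2: $330.98 +$7.61 interest = $338.59; pay $67.71 → $270.88
Quarter 3: $270.88 +$6.23 interest = $277.11; pay $55.42 → $221.69
Quarter 4: $221.69 +$5.09 interest = $226.78; pay $45.35 → $181.43
Quarter 5: $181.43 +$4.17 interest = $185.60; pay $37.12 → $148.48
Quarter 6: $148.48 +$3.41 interest = $151.89; pay $33.00 → $118.89
Quarter 7: $118.89 +$2.73 interest = $121.62; pay $33.00 → $88.62
Quarter 8: $88.62 +$2.03 interest = $90.65; pay $33.00 → $57.65
Quarter 9: $57.65 +$1.32 interest = $58.97; pay $33.00 → $25.97
Quarter 10: $25.97 +$0.59 interest = $26.56; pay $26.56 → $0.00
Total paid: $446.90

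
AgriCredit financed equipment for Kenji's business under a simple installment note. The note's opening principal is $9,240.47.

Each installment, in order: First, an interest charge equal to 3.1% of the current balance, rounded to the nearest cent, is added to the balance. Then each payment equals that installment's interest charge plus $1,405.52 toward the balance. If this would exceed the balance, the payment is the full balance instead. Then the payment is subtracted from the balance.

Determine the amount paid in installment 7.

Installment 1: $9,240.47 +$286.45 interest = $9,526.92; pay $1,691.97 → $7,834.95
Installment 2: $7,834.95 +$242.88 interest = $8,077.83; pay $1,648.40 → $6,429.43
Installment 3: $6,429.43 +$199.31 interest = $6,628.74; pay $1,604.83 → $5,023.91
Installment 4: $5,023.91 +$155.74 interest = $5,179.65; pay $1,561.26 → $3,618.39
Installment 5: $3,618.39 +$112.17 interest = $3,730.56; pay $1,517.69 → $2,212.87
Installment 6: $2,212.87 +$68.60 interest = $2,281.47; pay $1,474.12 → $807.35
Installment 7: $807.35 +$25.03 interest = $832.38; pay $832.38 → $0.00

$832.38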